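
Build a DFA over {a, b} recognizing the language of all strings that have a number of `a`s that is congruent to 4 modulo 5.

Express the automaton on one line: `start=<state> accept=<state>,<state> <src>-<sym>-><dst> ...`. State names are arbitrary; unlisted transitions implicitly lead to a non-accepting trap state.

The only thing that matters is how many `a`s have appeared, reduced mod 5. Use one state per residue: q0 for 0, …, q4 for 4. Reading `a` moves to the next residue; anything else stays put. q4 is accepting.
5 states suffice.
        a   b  
>  q0   q1  q0 
   q1   q2  q1 
   q2   q3  q2 
   q3   q4  q3 
 * q4   q0  q4 
(> = start, * = accepting)

start=q0 accept=q4 q0-a->q1 q0-b->q0 q1-a->q2 q1-b->q1 q2-a->q3 q2-b->q2 q3-a->q4 q3-b->q3 q4-a->q0 q4-b->q4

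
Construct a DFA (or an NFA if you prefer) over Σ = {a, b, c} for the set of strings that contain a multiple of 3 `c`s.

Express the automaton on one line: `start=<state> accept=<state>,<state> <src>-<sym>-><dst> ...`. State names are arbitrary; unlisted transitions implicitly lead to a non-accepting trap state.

Keep the running count of `c`s modulo 3: each `c` advances along the cycle S0 → S1 → S2 → S0 while other symbols loop. Accept at S0.
With 3 states:
        a   b   c  
>* S0   S0  S0  S1 
   S1   S1  S1  S2 
   S2   S2  S2  S0 
(> = start, * = accepting)

start=S0 accept=S0 S0-a->S0 S0-b->S0 S0-c->S1 S1-a->S1 S1-b->S1 S1-c->S2 S2-a->S2 S2-b->S2 S2-c->S0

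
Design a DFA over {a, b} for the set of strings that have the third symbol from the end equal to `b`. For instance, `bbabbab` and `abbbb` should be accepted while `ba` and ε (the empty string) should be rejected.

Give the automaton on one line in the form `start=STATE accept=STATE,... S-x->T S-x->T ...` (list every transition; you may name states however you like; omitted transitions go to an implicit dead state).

start=s0 accept=s11,s12,s13,s14 s0-a->s1 s0-b->s2 s1-a->s3 s1-b->s4 s2-a->s5 s2-b->s6 s3-a->s7 s3-b->s8 s4-a->s9 s4-b->s10 s5-a->s11 s5-b->s12 s6-a->s13 s6-b->s14 s7-a->s7 s7-b->s8 s8-a->s9 s8-b->s10 s9-a->s11 s9-b->s12 s10-a->s13 s10-b->s14 s11-a->s7 s11-b->s8 s12-a->s9 s12-b->s10 s13-a->s11 s13-b->s12 s14-a->s13 s14-b->s14

Because acceptance depends on a position counted from the end, the machine has to buffer the most recent 3 symbols. Make each state the string of the last up-to-3 symbols read; on input `x` shift the window left and append `x`. Accept when the buffered window has length 3 and begins with `b`.
With 15 states:
          a    b  
>  s0     s1   s2 
   s1     s3   s4 
   s2     s5   s6 
   s3     s7   s8 
   s4     s9  s10 
   s5    s11  s12 
   s6    s13  s14 
   s7     s7   s8 
   s8     s9  s10 
   s9    s11  s12 
   s10   s13  s14 
 * s11    s7   s8 
 * s12    s9  s10 
 * s13   s11  s12 
 * s14   s13  s14 
(> = start, * = accepting)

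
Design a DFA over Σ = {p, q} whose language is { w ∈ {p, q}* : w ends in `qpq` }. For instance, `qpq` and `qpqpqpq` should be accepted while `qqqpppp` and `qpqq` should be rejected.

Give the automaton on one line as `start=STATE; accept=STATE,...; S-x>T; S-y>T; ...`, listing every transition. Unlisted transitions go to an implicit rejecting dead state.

start=s0; accept=s3; s0-p>s0; s0-q>s1; s1-p>s2; s1-q>s1; s2-p>s0; s2-q>s3; s3-p>s2; s3-q>s1

Remember how much of `qpq` the current input suffix matches. State s0 means no match yet; s1 means the last symbol is `q`; s2 means the last 2 symbols are `qp`; s3 means the last 3 symbols are `qpq`. Only s3 accepts. On a mismatch, fall back to the longest proper suffix that is still a prefix of `qpq`.
With 4 states:
        p   q  
>  s0   s0  s1 
   s1   s2  s1 
   s2   s0  s3 
 * s3   s2  s1 
(> = start, * = accepting)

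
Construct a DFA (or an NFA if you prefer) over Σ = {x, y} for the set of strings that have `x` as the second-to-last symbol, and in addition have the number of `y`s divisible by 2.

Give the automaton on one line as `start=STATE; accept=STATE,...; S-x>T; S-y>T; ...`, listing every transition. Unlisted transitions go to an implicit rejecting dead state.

Build one automaton per condition and run them in lockstep. The first has 7 states tracking the last 2 symbols read; the second has 2 states tracking the count of `y`s modulo 2. A product state is a pair (one from each), accepting exactly when both do.
          x    y  
>  q0     q1   q2 
   q1     q3   q4 
   q2     q5   q6 
 * q3     q3   q4 
   q4     q5   q6 
   q5     q7   q8 
   q6     q9  q10 
   q7     q7   q8 
 * q8     q9  q10 
   q9     q3   q4 
   q10    q5   q6 
(> = start, * = accepting)

start=q0; accept=q3,q8; q0-x>q1; q0-y>q2; q1-x>q3; q1-y>q4; q2-x>q5; q2-y>q6; q3-x>q3; q3-y>q4; q4-x>q5; q4-y>q6; q5-x>q7; q5-y>q8; q6-x>q9; q6-y>q10; q7-x>q7; q7-y>q8; q8-x>q9; q8-y>q10; q9-x>q3; q9-y>q4; q10-x>q5; q10-y>q6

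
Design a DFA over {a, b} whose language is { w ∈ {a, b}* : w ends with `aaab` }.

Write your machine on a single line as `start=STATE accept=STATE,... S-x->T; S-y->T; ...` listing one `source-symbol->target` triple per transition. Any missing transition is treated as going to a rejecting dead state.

start=q0; accept=q4; q0-a->q1; q0-b->q0; q1-a->q2; q1-b->q0; q2-a->q3; q2-b->q0; q3-a->q3; q3-b->q4; q4-a->q1; q4-b->q0

Let each state record the length of the longest suffix of the input read so far that is also a prefix of `aaab`. q1 means the last symbol is `a`; q2 means the last 2 symbols are `aa`; q3 means the last 3 symbols are `aaa`; q4 means the last 4 symbols are `aaab`. Accept only at q4, where the string currently ends in `aaab`.
5 states suffice.
        a   b  
>  q0   q1  q0 
   q1   q2  q0 
   q2   q3  q0 
   q3   q3  q4 
 * q4   q1  q0 
(> = start, * = accepting)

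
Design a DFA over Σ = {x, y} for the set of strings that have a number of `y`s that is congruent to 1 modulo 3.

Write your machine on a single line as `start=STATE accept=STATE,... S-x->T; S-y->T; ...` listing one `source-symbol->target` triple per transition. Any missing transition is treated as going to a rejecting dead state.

start=q0; accept=q1; q0-x->q0; q0-y->q1; q1-x->q1; q1-y->q2; q2-x->q2; q2-y->q0

Keep the running count of `y`s modulo 3: each `y` advances along the cycle q0 → q1 → q2 → q0 while other symbols loop. Accept at q1.
3 states suffice.
        x   y  
>  q0   q0  q1 
 * q1   q1  q2 
   q2   q2  q0 
(> = start, * = accepting)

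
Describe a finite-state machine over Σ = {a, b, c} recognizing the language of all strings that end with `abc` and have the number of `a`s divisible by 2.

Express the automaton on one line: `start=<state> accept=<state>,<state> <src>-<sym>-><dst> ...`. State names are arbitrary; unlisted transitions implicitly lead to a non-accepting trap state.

Handle the two conditions separately and then intersect. The first has 4 states tracking how much of the suffix `abc` has currently been matched; the second has 2 states tracking the count of `a`s modulo 2. A product state is a pair (one from each), accepting exactly when both do. Equivalent product states are then merged.
        a   b   c  
>  s0   s1  s0  s0 
   s1   s2  s1  s1 
   s2   s1  s3  s0 
   s3   s1  s0  s4 
 * s4   s1  s0  s0 
(> = start, * = accepting)

start=s0 accept=s4 s0-a->s1 s0-b->s0 s0-c->s0 s1-a->s2 s1-b->s1 s1-c->s1 s2-a->s1 s2-b->s3 s2-c->s0 s3-a->s1 s3-b->s0 s3-c->s4 s4-a->s1 s4-b->s0 s4-c->s0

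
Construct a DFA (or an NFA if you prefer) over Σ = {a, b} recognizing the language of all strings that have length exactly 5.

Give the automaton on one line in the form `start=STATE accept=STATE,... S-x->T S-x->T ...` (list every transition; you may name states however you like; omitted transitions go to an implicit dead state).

start=q0 accept=q5 q0-a->q1 q0-b->q1 q1-a->q2 q1-b->q2 q2-a->q3 q2-b->q3 q3-a->q4 q3-b->q4 q4-a->q5 q4-b->q5 q5-a->q6 q5-b->q6 q6-a->q6 q6-b->q6

We only need to distinguish lengths 0, 1, …, 5, and '>5'. Chain q0 → q1 → q2 → q3 → q4 → q5 → q6 on every symbol, with q6 looping. Accepting states: {q5}.
With 7 states:
        a   b  
>  q0   q1  q1 
   q1   q2  q2 
   q2   q3  q3 
   q3   q4  q4 
   q4   q5  q5 
 * q5   q6  q6 
   q6   q6  q6 
(> = start, * = accepting)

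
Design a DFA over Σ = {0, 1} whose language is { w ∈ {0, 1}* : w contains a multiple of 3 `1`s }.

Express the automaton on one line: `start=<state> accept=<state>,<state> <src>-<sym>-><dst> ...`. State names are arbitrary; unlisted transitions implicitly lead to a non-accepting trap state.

start=q0 accept=q0 q0-0->q0 q0-1->q1 q1-0->q1 q1-1->q2 q2-0->q2 q2-1->q0

Keep the running count of `1`s modulo 3: each `1` advances along the cycle q0 → q1 → q2 → q0 while other symbols loop. Accept at q0.
With 3 states:
        0   1  
>* q0   q0  q1 
   q1   q1  q2 
   q2   q2  q0 
(> = start, * = accepting)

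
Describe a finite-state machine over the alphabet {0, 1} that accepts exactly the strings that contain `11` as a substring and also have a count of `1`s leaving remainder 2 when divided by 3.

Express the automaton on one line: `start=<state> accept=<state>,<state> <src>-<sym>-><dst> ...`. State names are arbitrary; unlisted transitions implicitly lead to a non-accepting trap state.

Build one automaton per condition and run them in lockstep. One (3 states) tracks whether and how much of `11` has been seen; the other (3 states) tracks the count of `1`s modulo 3. Each combined state is a pair, one component from each; accept when both components accept.
        0   1  
>  S0   S0  S1 
   S1   S2  S3 
   S2   S2  S4 
 * S3   S3  S5 
   S4   S6  S5 
   S5   S5  S7 
   S6   S6  S8 
   S7   S7  S3 
   S8   S0  S7 
(> = start, * = accepting)

start=S0 accept=S3 S0-0->S0 S0-1->S1 S1-0->S2 S1-1->S3 S2-0->S2 S2-1->S4 S3-0->S3 S3-1->S5 S4-0->S6 S4-1->S5 S5-0->S5 S5-1->S7 S6-0->S6 S6-1->S8 S7-0->S7 S7-1->S3 S8-0->S0 S8-1->S7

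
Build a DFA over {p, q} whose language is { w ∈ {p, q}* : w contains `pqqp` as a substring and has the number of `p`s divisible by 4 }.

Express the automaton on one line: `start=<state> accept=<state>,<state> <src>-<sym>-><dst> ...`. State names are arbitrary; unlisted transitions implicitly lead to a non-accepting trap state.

start=A accept=R A-p->B A-q->A B-p->C B-q->D C-p->E C-q->F D-p->C D-q->G E-p->H E-q->I F-p->E F-q->J G-p->K G-q->L H-p->B H-q->M I-p->H I-q->N J-p->O J-q->P K-p->O K-q->K L-p->C L-q->L M-p->B M-q->Q N-p->R N-q->S O-p->R O-q->O P-p->E P-q->P Q-p->T Q-q->A R-p->T R-q->R S-p->H S-q->S T-p->K T-q->T

Build one automaton per condition and run them in lockstep. One (5 states) tracks whether and how much of `pqqp` has been seen; the other (4 states) tracks the count of `p`s modulo 4. Each combined state is a pair, one component from each; accept when both components accept.
20 states suffice.
       p  q 
>  A   B  A 
   B   C  D 
   C   E  F 
   D   C  G 
   E   H  I 
   F   E  J 
   G   K  L 
   H   B  M 
   I   H  N 
   J   O  P 
   K   O  K 
   L   C  L 
   M   B  Q 
   N   R  S 
   O   R  O 
   P   E  P 
   Q   T  A 
 * R   T  R 
   S   H  S 
   T   K  T 
(> = start, * = accepting)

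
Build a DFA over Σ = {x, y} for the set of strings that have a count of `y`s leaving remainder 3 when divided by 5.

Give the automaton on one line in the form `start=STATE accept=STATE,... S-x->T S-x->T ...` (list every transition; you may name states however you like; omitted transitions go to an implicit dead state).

start=S0 accept=S3 S0-x->S0 S0-y->S1 S1-x->S1 S1-y->S2 S2-x->S2 S2-y->S3 S3-x->S3 S3-y->S4 S4-x->S4 S4-y->S0

Keep the running count of `y`s modulo 5: each `y` advances along the cycle S0 → S1 → S2 → S3 → S4 → S0 while other symbols loop. Accept at S3.
        x   y  
>  S0   S0  S1 
   S1   S1  S2 
   S2   S2  S3 
 * S3   S3  S4 
   S4   S4  S0 
(> = start, * = accepting)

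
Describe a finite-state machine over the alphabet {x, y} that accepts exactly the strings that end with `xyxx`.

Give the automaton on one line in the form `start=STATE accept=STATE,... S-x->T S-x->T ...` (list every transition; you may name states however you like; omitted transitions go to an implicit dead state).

start=s0 accept=s4 s0-x->s1 s0-y->s0 s1-x->s1 s1-y->s2 s2-x->s3 s2-y->s0 s3-x->s4 s3-y->s2 s4-x->s1 s4-y->s2

Remember how much of `xyxx` the current input suffix matches. State s0 means no match yet; s1 means the last symbol is `x`; s2 means the last 2 symbols are `xy`; s3 means the last 3 symbols are `xyx`; s4 means the last 4 symbols are `xyxx`. Only s4 accepts. On a mismatch, fall back to the longest proper suffix that is still a prefix of `xyxx`.
With 5 states:
        x   y  
>  s0   s1  s0 
   s1   s1  s2 
   s2   s3  s0 
   s3   s4  s2 
 * s4   s1  s2 
(> = start, * = accepting)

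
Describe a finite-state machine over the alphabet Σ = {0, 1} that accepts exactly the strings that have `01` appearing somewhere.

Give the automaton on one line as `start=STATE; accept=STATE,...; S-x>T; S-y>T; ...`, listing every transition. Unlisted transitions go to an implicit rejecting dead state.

start=q0; accept=q2; q0-0>q1; q0-1>q0; q1-0>q1; q1-1>q2; q2-0>q2; q2-1>q2

States q0..q1 record the length of the longest prefix of `01` that matches the current input suffix. Reaching q2 means `01` has been seen, and we stay there forever. Accept from q2.
With 3 states:
        0   1  
>  q0   q1  q0 
   q1   q1  q2 
 * q2   q2  q2 
(> = start, * = accepting)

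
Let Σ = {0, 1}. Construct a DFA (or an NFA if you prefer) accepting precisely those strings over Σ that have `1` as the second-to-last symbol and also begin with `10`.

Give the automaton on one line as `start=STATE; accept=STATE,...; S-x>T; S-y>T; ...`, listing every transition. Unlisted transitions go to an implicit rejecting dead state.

start=q0; accept=q5,q10; q0-0>q1; q0-1>q2; q1-0>q3; q1-1>q4; q2-0>q5; q2-1>q6; q3-0>q3; q3-1>q4; q4-0>q7; q4-1>q6; q5-0>q8; q5-1>q9; q6-0>q7; q6-1>q6; q7-0>q3; q7-1>q4; q8-0>q8; q8-1>q9; q9-0>q5; q9-1>q10; q10-0>q5; q10-1>q10

Run two small machines in parallel and take their product. One (7 states) tracks the last 2 symbols read; the other (4 states) tracks whether the input so far still matches the prefix `10`. Each combined state is a pair, one component from each; accept when both components accept.
An 11-state machine:
          0    1  
>  q0     q1   q2 
   q1     q3   q4 
   q2     q5   q6 
   q3     q3   q4 
   q4     q7   q6 
 * q5     q8   q9 
   q6     q7   q6 
   q7     q3   q4 
   q8     q8   q9 
   q9     q5  q10 
 * q10    q5  q10 
(> = start, * = accepting)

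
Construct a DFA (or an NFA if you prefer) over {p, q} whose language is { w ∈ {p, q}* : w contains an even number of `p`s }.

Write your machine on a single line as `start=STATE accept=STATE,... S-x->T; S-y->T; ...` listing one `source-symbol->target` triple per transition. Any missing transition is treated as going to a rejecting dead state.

The only thing that matters is how many `p`s have appeared, reduced mod 2. Use one state per residue: s0 for 0, …, s1 for 1. Reading `p` moves to the next residue; anything else stays put. s0 is accepting.
A 2-state machine:
        p   q  
>* s0   s1  s0 
   s1   s0  s1 
(> = start, * = accepting)

start=s0; accept=s0; s0-p->s1; s0-q->s0; s1-p->s0; s1-q->s1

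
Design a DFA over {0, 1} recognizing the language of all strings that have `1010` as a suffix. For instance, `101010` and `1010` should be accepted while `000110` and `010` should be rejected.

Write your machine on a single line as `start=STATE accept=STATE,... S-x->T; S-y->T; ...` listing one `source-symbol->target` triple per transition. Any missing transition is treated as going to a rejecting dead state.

Remember how much of `1010` the current input suffix matches. State S0 means no match yet; S1 means the last symbol is `1`; S2 means the last 2 symbols are `10`; S3 means the last 3 symbols are `101`; S4 means the last 4 symbols are `1010`. Only S4 accepts. On a mismatch, fall back to the longest proper suffix that is still a prefix of `1010`.
5 states suffice.
        0   1  
>  S0   S0  S1 
   S1   S2  S1 
   S2   S0  S3 
   S3   S4  S1 
 * S4   S0  S3 
(> = start, * = accepting)

start=S0; accept=S4; S0-0->S0; S0-1->S1; S1-0->S2; S1-1->S1; S2-0->S0; S2-1->S3; S3-0->S4; S3-1->S1; S4-0->S0; S4-1->S3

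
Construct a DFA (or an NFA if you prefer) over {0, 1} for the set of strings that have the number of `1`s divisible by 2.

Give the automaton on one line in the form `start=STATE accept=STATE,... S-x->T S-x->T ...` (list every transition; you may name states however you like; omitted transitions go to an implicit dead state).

The only thing that matters is how many `1`s have appeared, reduced mod 2. Use one state per residue: A for 0, …, B for 1. Reading `1` moves to the next residue; anything else stays put. A is accepting.
With 2 states:
       0  1 
>* A   A  B 
   B   B  A 
(> = start, * = accepting)

start=A accept=A A-0->A A-1->B B-0->B B-1->A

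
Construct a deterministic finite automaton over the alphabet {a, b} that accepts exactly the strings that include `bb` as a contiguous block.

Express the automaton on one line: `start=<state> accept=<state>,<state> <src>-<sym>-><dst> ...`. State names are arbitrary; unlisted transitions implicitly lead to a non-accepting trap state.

start=q0 accept=q2 q0-a->q0 q0-b->q1 q1-a->q0 q1-b->q2 q2-a->q2 q2-b->q2

Track how much of `bb` has been matched so far: state q0 is no progress, q2 is the absorbing accept state reached once `bb` has occurred. Intermediate states record partial matches; on a mismatch, fall back to the longest reusable overlap.
3 states suffice.
        a   b  
>  q0   q0  q1 
   q1   q0  q2 
 * q2   q2  q2 
(> = start, * = accepting)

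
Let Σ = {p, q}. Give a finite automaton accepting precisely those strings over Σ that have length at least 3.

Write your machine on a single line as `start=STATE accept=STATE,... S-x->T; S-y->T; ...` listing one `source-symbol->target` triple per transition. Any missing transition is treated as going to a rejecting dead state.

start=s0; accept=s3,s4; s0-p->s1; s0-q->s1; s1-p->s2; s1-q->s2; s2-p->s3; s2-q->s3; s3-p->s4; s3-q->s4; s4-p->s4; s4-q->s4

We only need to distinguish lengths 0, 1, …, 3, and '>3'. Chain s0 → s1 → s2 → s3 → s4 on every symbol, with s4 looping. Accepting states: {s3, s4}.
5 states suffice.
        p   q  
>  s0   s1  s1 
   s1   s2  s2 
   s2   s3  s3 
 * s3   s4  s4 
 * s4   s4  s4 
(> = start, * = accepting)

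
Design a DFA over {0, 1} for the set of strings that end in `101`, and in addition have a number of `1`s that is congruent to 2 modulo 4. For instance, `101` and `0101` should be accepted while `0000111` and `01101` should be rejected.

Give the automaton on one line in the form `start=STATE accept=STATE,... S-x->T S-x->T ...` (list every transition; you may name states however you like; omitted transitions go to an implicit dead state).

start=q0 accept=q5 q0-0->q0 q0-1->q1 q1-0->q2 q1-1->q3 q2-0->q4 q2-1->q5 q3-0->q3 q3-1->q6 q4-0->q4 q4-1->q3 q5-0->q3 q5-1->q6 q6-0->q6 q6-1->q0

Build one automaton per condition and run them in lockstep. One (4 states) tracks how much of the suffix `101` has currently been matched; the other (4 states) tracks the count of `1`s modulo 4. Each combined state is a pair, one component from each; accept when both components accept. Minimizing collapses redundant product states.
With 7 states:
        0   1  
>  q0   q0  q1 
   q1   q2  q3 
   q2   q4  q5 
   q3   q3  q6 
   q4   q4  q3 
 * q5   q3  q6 
   q6   q6  q0 
(> = start, * = accepting)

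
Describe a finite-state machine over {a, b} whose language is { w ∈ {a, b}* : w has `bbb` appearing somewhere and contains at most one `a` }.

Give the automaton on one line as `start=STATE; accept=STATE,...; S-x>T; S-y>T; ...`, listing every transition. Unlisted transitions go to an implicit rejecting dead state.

Handle the two conditions separately and then intersect. One (4 states) tracks whether and how much of `bbb` has been seen; the other (3 states) tracks the count of `a`s, saturating at 2. Each combined state is a pair, one component from each; accept when both components accept.
          a    b  
>  q0     q1   q2 
   q1     q3   q4 
   q2     q1   q5 
   q3     q3   q6 
   q4     q3   q7 
   q5     q1   q8 
   q6     q3   q9 
   q7     q3  q10 
 * q8    q10   q8 
   q9     q3  q11 
 * q10   q11  q10 
   q11   q11  q11 
(> = start, * = accepting)

start=q0; accept=q8,q10; q0-a>q1; q0-b>q2; q1-a>q3; q1-b>q4; q2-a>q1; q2-b>q5; q3-a>q3; q3-b>q6; q4-a>q3; q4-b>q7; q5-a>q1; q5-b>q8; q6-a>q3; q6-b>q9; q7-a>q3; q7-b>q10; q8-a>q10; q8-b>q8; q9-a>q3; q9-b>q11; q10-a>q11; q10-b>q10; q11-a>q11; q11-b>q11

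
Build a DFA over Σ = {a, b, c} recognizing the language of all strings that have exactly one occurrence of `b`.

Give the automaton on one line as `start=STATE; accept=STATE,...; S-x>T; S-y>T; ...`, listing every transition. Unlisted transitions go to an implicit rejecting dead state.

Only the number of `b`s matters, and only up to 2. Make a chain q0 → q1 → q2 advanced by each `b` (with q2 absorbing); every other symbol self-loops. The accepting set is {q1}.
3 states suffice.
        a   b   c  
>  q0   q0  q1  q0 
 * q1   q1  q2  q1 
   q2   q2  q2  q2 
(> = start, * = accepting)

start=q0; accept=q1; q0-a>q0; q0-b>q1; q0-c>q0; q1-a>q1; q1-b>q2; q1-c>q1; q2-a>q2; q2-b>q2; q2-c>q2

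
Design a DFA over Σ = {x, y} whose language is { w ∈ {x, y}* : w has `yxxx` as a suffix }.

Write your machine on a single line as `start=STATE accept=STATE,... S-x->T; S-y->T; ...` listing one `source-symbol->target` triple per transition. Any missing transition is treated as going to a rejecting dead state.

start=S0; accept=S4; S0-x->S0; S0-y->S1; S1-x->S2; S1-y->S1; S2-x->S3; S2-y->S1; S3-x->S4; S3-y->S1; S4-x->S0; S4-y->S1

Remember how much of `yxxx` the current input suffix matches. State S0 means no match yet; S1 means the last symbol is `y`; S2 means the last 2 symbols are `yx`; S3 means the last 3 symbols are `yxx`; S4 means the last 4 symbols are `yxxx`. Only S4 accepts. On a mismatch, fall back to the longest proper suffix that is still a prefix of `yxxx`.
5 states suffice.
        x   y  
>  S0   S0  S1 
   S1   S2  S1 
   S2   S3  S1 
   S3   S4  S1 
 * S4   S0  S1 
(> = start, * = accepting)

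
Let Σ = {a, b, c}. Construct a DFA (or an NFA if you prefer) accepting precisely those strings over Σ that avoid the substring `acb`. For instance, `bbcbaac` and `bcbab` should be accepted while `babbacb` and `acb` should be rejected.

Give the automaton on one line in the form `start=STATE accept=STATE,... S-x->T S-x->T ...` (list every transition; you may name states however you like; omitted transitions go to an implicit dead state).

start=S0 accept=S0,S1,S2 S0-a->S1 S0-b->S0 S0-c->S0 S1-a->S1 S1-b->S0 S1-c->S2 S2-a->S1 S2-b->S3 S2-c->S0 S3-a->S3 S3-b->S3 S3-c->S3

Track partial matches of the forbidden pattern `acb`. State S3 is a dead state reached once `acb` has occurred; every other state accepts. S0 means no part of `acb` is currently matched.
4 states suffice.
        a   b   c  
>* S0   S1  S0  S0 
 * S1   S1  S0  S2 
 * S2   S1  S3  S0 
   S3   S3  S3  S3 
(> = start, * = accepting)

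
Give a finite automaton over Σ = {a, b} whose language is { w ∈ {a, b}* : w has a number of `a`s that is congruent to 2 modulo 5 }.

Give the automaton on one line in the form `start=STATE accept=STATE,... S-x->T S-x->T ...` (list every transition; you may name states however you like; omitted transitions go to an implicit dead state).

The only thing that matters is how many `a`s have appeared, reduced mod 5. Use one state per residue: q0 for 0, …, q4 for 4. Reading `a` moves to the next residue; anything else stays put. q2 is accepting.
A 5-state machine:
        a   b  
>  q0   q1  q0 
   q1   q2  q1 
 * q2   q3  q2 
   q3   q4  q3 
   q4   q0  q4 
(> = start, * = accepting)

start=q0 accept=q2 q0-a->q1 q0-b->q0 q1-a->q2 q1-b->q1 q2-a->q3 q2-b->q2 q3-a->q4 q3-b->q3 q4-a->q0 q4-b->q4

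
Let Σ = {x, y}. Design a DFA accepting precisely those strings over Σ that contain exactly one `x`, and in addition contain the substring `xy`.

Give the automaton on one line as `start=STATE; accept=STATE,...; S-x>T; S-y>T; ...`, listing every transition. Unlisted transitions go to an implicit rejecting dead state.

start=q0; accept=q3; q0-x>q1; q0-y>q0; q1-x>q2; q1-y>q3; q2-x>q2; q2-y>q4; q3-x>q4; q3-y>q3; q4-x>q4; q4-y>q4

Run two small machines in parallel and take their product. One (3 states) tracks the count of `x`s, saturating at 2; the other (3 states) tracks whether and how much of `xy` has been seen. Each combined state is a pair, one component from each; accept when both components accept.
        x   y  
>  q0   q1  q0 
   q1   q2  q3 
   q2   q2  q4 
 * q3   q4  q3 
   q4   q4  q4 
(> = start, * = accepting)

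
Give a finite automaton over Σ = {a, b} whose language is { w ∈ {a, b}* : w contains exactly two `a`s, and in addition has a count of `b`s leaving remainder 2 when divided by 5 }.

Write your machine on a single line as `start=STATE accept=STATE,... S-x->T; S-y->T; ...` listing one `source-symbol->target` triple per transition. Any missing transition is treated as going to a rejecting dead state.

Build one automaton per condition and run them in lockstep. One (4 states) tracks the count of `a`s, saturating at 3; the other (5 states) tracks the count of `b`s modulo 5. Each combined state is a pair, one component from each; accept when both components accept.
A 20-state machine:
          a    b  
>  S0     S1   S2 
   S1     S3   S4 
   S2     S4   S5 
   S3     S6   S7 
   S4     S7   S8 
   S5     S8   S9 
   S6     S6  S10 
   S7    S10  S11 
   S8    S11  S12 
   S9    S12  S13 
   S10   S10  S14 
 * S11   S14  S15 
   S12   S15  S16 
   S13   S16   S0 
   S14   S14  S17 
   S15   S17  S18 
   S16   S18   S1 
   S17   S17  S19 
   S18   S19   S3 
   S19   S19   S6 
(> = start, * = accepting)

start=S0; accept=S11; S0-a->S1; S0-b->S2; S1-a->S3; S1-b->S4; S2-a->S4; S2-b->S5; S3-a->S6; S3-b->S7; S4-a->S7; S4-b->S8; S5-a->S8; S5-b->S9; S6-a->S6; S6-b->S10; S7-a->S10; S7-b->S11; S8-a->S11; S8-b->S12; S9-a->S12; S9-b->S13; S10-a->S10; S10-b->S14; S11-a->S14; S11-b->S15; S12-a->S15; S12-b->S16; S13-a->S16; S13-b->S0; S14-a->S14; S14-b->S17; S15-a->S17; S15-b->S18; S16-a->S18; S16-b->S1; S17-a->S17; S17-b->S19; S18-a->S19; S18-b->S3; S19-a->S19; S19-b->S6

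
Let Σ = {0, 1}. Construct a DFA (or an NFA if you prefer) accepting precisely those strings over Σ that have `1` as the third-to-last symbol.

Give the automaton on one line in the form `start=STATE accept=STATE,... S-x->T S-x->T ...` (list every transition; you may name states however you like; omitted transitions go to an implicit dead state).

start=s0 accept=s11,s12,s13,s14 s0-0->s1 s0-1->s2 s1-0->s3 s1-1->s4 s2-0->s5 s2-1->s6 s3-0->s7 s3-1->s8 s4-0->s9 s4-1->s10 s5-0->s11 s5-1->s12 s6-0->s13 s6-1->s14 s7-0->s7 s7-1->s8 s8-0->s9 s8-1->s10 s9-0->s11 s9-1->s12 s10-0->s13 s10-1->s14 s11-0->s7 s11-1->s8 s12-0->s9 s12-1->s10 s13-0->s11 s13-1->s12 s14-0->s13 s14-1->s14

Because acceptance depends on a position counted from the end, the machine has to buffer the most recent 3 symbols. Make each state the string of the last up-to-3 symbols read; on input `x` shift the window left and append `x`. Accept when the buffered window has length 3 and begins with `1`.
A 15-state machine:
          0    1  
>  s0     s1   s2 
   s1     s3   s4 
   s2     s5   s6 
   s3     s7   s8 
   s4     s9  s10 
   s5    s11  s12 
   s6    s13  s14 
   s7     s7   s8 
   s8     s9  s10 
   s9    s11  s12 
   s10   s13  s14 
 * s11    s7   s8 
 * s12    s9  s10 
 * s13   s11  s12 
 * s14   s13  s14 
(> = start, * = accepting)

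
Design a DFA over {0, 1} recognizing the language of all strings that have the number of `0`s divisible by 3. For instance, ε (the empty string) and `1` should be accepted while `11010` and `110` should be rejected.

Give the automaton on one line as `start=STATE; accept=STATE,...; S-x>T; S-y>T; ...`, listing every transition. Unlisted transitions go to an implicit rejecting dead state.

start=q0; accept=q0; q0-0>q1; q0-1>q0; q1-0>q2; q1-1>q1; q2-0>q0; q2-1>q2

Keep the running count of `0`s modulo 3: each `0` advances along the cycle q0 → q1 → q2 → q0 while other symbols loop. Accept at q0.
        0   1  
>* q0   q1  q0 
   q1   q2  q1 
   q2   q0  q2 
(> = start, * = accepting)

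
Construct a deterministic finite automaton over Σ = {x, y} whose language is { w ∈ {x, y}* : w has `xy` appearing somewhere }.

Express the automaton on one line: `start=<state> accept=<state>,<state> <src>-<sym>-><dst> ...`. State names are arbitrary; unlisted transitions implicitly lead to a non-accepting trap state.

start=A accept=C A-x->B A-y->A B-x->B B-y->C C-x->C C-y->C

Track how much of `xy` has been matched so far: state A is no progress, C is the absorbing accept state reached once `xy` has occurred. Intermediate states record partial matches; on a mismatch, fall back to the longest reusable overlap.
3 states suffice.
       x  y 
>  A   B  A 
   B   B  C 
 * C   C  C 
(> = start, * = accepting)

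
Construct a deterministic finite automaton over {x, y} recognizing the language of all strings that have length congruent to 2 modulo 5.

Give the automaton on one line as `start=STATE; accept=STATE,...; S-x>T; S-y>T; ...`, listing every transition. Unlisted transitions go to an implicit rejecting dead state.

Only the length mod 5 matters, so use a 5-cycle: from any state, every input symbol moves to the next state, wrapping E back to A. Mark C accepting.
5 states suffice.
       x  y 
>  A   B  B 
   B   C  C 
 * C   D  D 
   D   E  E 
   E   A  A 
(> = start, * = accepting)

start=A; accept=C; A-x>B; A-y>B; B-x>C; B-y>C; C-x>D; C-y>D; D-x>E; D-y>E; E-x>A; E-y>A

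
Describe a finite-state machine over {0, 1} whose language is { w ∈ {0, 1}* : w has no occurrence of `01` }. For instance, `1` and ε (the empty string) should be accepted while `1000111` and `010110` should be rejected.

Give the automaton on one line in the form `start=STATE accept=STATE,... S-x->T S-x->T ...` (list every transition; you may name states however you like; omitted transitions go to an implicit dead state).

start=s0 accept=s0,s1 s0-0->s1 s0-1->s0 s1-0->s1 s1-1->s2 s2-0->s2 s2-1->s2

Track partial matches of the forbidden pattern `01`. State s2 is a dead state reached once `01` has occurred; every other state accepts. s0 means no part of `01` is currently matched.
3 states suffice.
        0   1  
>* s0   s1  s0 
 * s1   s1  s2 
   s2   s2  s2 
(> = start, * = accepting)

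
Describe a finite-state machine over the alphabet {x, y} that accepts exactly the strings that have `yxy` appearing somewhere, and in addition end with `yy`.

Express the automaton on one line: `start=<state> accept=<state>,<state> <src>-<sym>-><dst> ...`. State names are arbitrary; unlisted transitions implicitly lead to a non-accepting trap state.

start=q0 accept=q5 q0-x->q0 q0-y->q1 q1-x->q2 q1-y->q1 q2-x->q0 q2-y->q3 q3-x->q4 q3-y->q5 q4-x->q4 q4-y->q3 q5-x->q4 q5-y->q5

Run two small machines in parallel and take their product. The first has 4 states tracking whether and how much of `yxy` has been seen; the second has 3 states tracking how much of the suffix `yy` has currently been matched. A product state is a pair (one from each), accepting exactly when both do. After merging equivalent states the machine shrinks.
6 states suffice.
        x   y  
>  q0   q0  q1 
   q1   q2  q1 
   q2   q0  q3 
   q3   q4  q5 
   q4   q4  q3 
 * q5   q4  q5 
(> = start, * = accepting)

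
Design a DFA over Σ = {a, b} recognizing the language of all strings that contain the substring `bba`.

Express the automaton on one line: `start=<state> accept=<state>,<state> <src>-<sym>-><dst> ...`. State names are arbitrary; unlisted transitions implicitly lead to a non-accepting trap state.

start=q0 accept=q3 q0-a->q0 q0-b->q1 q1-a->q0 q1-b->q2 q2-a->q3 q2-b->q2 q3-a->q3 q3-b->q3

Track how much of `bba` has been matched so far: state q0 is no progress, q3 is the absorbing accept state reached once `bba` has occurred. Intermediate states record partial matches; on a mismatch, fall back to the longest reusable overlap.
4 states suffice.
        a   b  
>  q0   q0  q1 
   q1   q0  q2 
   q2   q3  q2 
 * q3   q3  q3 
(> = start, * = accepting)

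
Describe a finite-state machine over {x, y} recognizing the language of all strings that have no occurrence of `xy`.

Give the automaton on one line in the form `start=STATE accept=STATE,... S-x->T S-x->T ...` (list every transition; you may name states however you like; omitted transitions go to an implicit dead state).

start=A accept=A,B A-x->B A-y->A B-x->B B-y->C C-x->C C-y->C

This is the complement of 'contains `xy`'. Use the same substring-matching states — A through C holding how much of `xy` has just been matched — but flip the accepting set: everything except the trap C accepts.
3 states suffice.
       x  y 
>* A   B  A 
 * B   B  C 
   C   C  C 
(> = start, * = accepting)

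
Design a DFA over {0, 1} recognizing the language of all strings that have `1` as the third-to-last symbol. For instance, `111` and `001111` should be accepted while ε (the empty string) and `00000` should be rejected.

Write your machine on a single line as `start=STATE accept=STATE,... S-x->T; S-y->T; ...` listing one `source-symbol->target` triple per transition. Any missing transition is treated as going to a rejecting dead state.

A DFA must remember the last 3 symbols (since which symbol is third-to-last isn't known until the input ends). Use one state per possible window of the last ≤3 symbols; accept from those whose window starts with `1`.
15 states suffice.
          0    1  
>  s0     s1   s2 
   s1     s3   s4 
   s2     s5   s6 
   s3     s7   s8 
   s4     s9  s10 
   s5    s11  s12 
   s6    s13  s14 
   s7     s7   s8 
   s8     s9  s10 
   s9    s11  s12 
   s10   s13  s14 
 * s11    s7   s8 
 * s12    s9  s10 
 * s13   s11  s12 
 * s14   s13  s14 
(> = start, * = accepting)

start=s0; accept=s11,s12,s13,s14; s0-0->s1; s0-1->s2; s1-0->s3; s1-1->s4; s2-0->s5; s2-1->s6; s3-0->s7; s3-1->s8; s4-0->s9; s4-1->s10; s5-0->s11; s5-1->s12; s6-0->s13; s6-1->s14; s7-0->s7; s7-1->s8; s8-0->s9; s8-1->s10; s9-0->s11; s9-1->s12; s10-0->s13; s10-1->s14; s11-0->s7; s11-1->s8; s12-0->s9; s12-1->s10; s13-0->s11; s13-1->s12; s14-0->s13; s14-1->s14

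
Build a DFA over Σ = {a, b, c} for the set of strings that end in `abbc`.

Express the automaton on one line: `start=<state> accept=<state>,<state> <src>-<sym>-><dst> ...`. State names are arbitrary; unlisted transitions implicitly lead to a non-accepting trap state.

start=q0 accept=q4 q0-a->q1 q0-b->q0 q0-c->q0 q1-a->q1 q1-b->q2 q1-c->q0 q2-a->q1 q2-b->q3 q2-c->q0 q3-a->q1 q3-b->q0 q3-c->q4 q4-a->q1 q4-b->q0 q4-c->q0

Remember how much of `abbc` the current input suffix matches. State q0 means no match yet; q1 means the last symbol is `a`; q2 means the last 2 symbols are `ab`; q3 means the last 3 symbols are `abb`; q4 means the last 4 symbols are `abbc`. Only q4 accepts. On a mismatch, fall back to the longest proper suffix that is still a prefix of `abbc`.
5 states suffice.
        a   b   c  
>  q0   q1  q0  q0 
   q1   q1  q2  q0 
   q2   q1  q3  q0 
   q3   q1  q0  q4 
 * q4   q1  q0  q0 
(> = start, * = accepting)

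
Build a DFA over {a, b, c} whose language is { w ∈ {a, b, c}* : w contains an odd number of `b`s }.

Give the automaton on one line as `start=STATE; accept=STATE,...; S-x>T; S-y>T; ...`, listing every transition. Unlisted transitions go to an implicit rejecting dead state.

start=s0; accept=s1; s0-a>s0; s0-b>s1; s0-c>s0; s1-a>s1; s1-b>s0; s1-c>s1

Keep the running count of `b`s modulo 2: each `b` advances along the cycle s0 → s1 → s0 while other symbols loop. Accept at s1.
With 2 states:
        a   b   c  
>  s0   s0  s1  s0 
 * s1   s1  s0  s1 
(> = start, * = accepting)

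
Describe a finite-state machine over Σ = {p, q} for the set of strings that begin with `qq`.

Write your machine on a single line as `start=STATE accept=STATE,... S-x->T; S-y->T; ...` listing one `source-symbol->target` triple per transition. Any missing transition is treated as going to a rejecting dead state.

start=S0; accept=S2; S0-p->S3; S0-q->S1; S1-p->S3; S1-q->S2; S2-p->S2; S2-q->S2; S3-p->S3; S3-q->S3

Check the first 2 symbols one by one: S0 through S1 record how many have matched `qq` so far; any wrong symbol goes to the dead state S3. After all 2 match we enter the accepting sink S2.
With 4 states:
        p   q  
>  S0   S3  S1 
   S1   S3  S2 
 * S2   S2  S2 
   S3   S3  S3 
(> = start, * = accepting)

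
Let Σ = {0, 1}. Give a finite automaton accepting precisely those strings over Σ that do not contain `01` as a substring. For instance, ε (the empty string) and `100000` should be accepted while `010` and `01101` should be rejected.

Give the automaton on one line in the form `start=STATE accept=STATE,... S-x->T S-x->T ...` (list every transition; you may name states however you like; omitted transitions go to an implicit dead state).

Track partial matches of the forbidden pattern `01`. State S2 is a dead state reached once `01` has occurred; every other state accepts. S0 means no part of `01` is currently matched.
With 3 states:
        0   1  
>* S0   S1  S0 
 * S1   S1  S2 
   S2   S2  S2 
(> = start, * = accepting)

start=S0 accept=S0,S1 S0-0->S1 S0-1->S0 S1-0->S1 S1-1->S2 S2-0->S2 S2-1->S2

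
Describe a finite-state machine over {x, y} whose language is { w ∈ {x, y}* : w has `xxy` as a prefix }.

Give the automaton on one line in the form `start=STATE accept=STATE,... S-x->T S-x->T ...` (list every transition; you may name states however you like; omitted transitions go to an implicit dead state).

Check the first 3 symbols one by one: A through C record how many have matched `xxy` so far; any wrong symbol goes to the dead state E. After all 3 match we enter the accepting sink D.
       x  y 
>  A   B  E 
   B   C  E 
   C   E  D 
 * D   D  D 
   E   E  E 
(> = start, * = accepting)

start=A accept=D A-x->B A-y->E B-x->C B-y->E C-x->E C-y->D D-x->D D-y->D E-x->E E-y->E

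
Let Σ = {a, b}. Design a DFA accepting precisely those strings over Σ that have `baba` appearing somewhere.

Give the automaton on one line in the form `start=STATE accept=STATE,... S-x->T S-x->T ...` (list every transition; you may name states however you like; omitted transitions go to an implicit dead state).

start=q0 accept=q4 q0-a->q0 q0-b->q1 q1-a->q2 q1-b->q1 q2-a->q0 q2-b->q3 q3-a->q4 q3-b->q1 q4-a->q4 q4-b->q4

Track how much of `baba` has been matched so far: state q0 is no progress, q4 is the absorbing accept state reached once `baba` has occurred. Intermediate states record partial matches; on a mismatch, fall back to the longest reusable overlap.
5 states suffice.
        a   b  
>  q0   q0  q1 
   q1   q2  q1 
   q2   q0  q3 
   q3   q4  q1 
 * q4   q4  q4 
(> = start, * = accepting)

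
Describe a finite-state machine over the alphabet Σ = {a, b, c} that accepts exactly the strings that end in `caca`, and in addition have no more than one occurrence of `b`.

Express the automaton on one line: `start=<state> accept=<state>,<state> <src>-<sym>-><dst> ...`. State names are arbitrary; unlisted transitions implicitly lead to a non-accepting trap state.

start=S0 accept=S11,S13 S0-a->S0 S0-b->S1 S0-c->S2 S1-a->S1 S1-b->S3 S1-c->S4 S2-a->S5 S2-b->S1 S2-c->S2 S3-a->S3 S3-b->S3 S3-c->S6 S4-a->S7 S4-b->S3 S4-c->S4 S5-a->S0 S5-b->S1 S5-c->S8 S6-a->S9 S6-b->S3 S6-c->S6 S7-a->S1 S7-b->S3 S7-c->S10 S8-a->S11 S8-b->S1 S8-c->S2 S9-a->S3 S9-b->S3 S9-c->S12 S10-a->S13 S10-b->S3 S10-c->S4 S11-a->S0 S11-b->S1 S11-c->S8 S12-a->S14 S12-b->S3 S12-c->S6 S13-a->S1 S13-b->S3 S13-c->S10 S14-a->S3 S14-b->S3 S14-c->S12

Build one automaton per condition and run them in lockstep. One (5 states) tracks how much of the suffix `caca` has currently been matched; the other (3 states) tracks the count of `b`s, saturating at 2. Each combined state is a pair, one component from each; accept when both components accept.
          a    b    c  
>  S0     S0   S1   S2 
   S1     S1   S3   S4 
   S2     S5   S1   S2 
   S3     S3   S3   S6 
   S4     S7   S3   S4 
   S5     S0   S1   S8 
   S6     S9   S3   S6 
   S7     S1   S3  S10 
   S8    S11   S1   S2 
   S9     S3   S3  S12 
   S10   S13   S3   S4 
 * S11    S0   S1   S8 
   S12   S14   S3   S6 
 * S13    S1   S3  S10 
   S14    S3   S3  S12 
(> = start, * = accepting)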